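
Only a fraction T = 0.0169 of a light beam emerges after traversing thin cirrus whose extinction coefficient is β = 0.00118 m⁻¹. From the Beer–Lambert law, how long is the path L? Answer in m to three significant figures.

Beer–Lambert: T = exp(−βL) ⇒ L = −ln(T)/β = −ln(0.0169)/0.00118 = 4.0804/0.00118 = 3458 m.

3460 m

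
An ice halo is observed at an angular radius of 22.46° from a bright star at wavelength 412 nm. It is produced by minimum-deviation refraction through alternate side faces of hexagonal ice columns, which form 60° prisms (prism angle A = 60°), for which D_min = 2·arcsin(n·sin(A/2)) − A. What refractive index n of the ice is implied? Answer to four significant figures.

1.318

Rearranging: n = sin((D_min + A)/2) / sin(A/2).
(D_min + A)/2 = (22.46° + 60°)/2 = 41.230°.
n = sin 41.230° / sin 30° = 0.6591 / 0.5000 = 1.3182.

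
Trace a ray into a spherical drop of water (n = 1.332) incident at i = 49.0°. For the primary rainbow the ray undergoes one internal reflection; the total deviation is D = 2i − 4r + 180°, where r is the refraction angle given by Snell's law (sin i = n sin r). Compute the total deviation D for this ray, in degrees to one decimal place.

139.9°

sin r = sin 49.0° / 1.332 = 0.7547/1.332 = 0.5666; r = 34.51°.
D = 2·49.0° − 4·34.51° + 180° = 98.00° − 138.05° + 180° = 139.95°.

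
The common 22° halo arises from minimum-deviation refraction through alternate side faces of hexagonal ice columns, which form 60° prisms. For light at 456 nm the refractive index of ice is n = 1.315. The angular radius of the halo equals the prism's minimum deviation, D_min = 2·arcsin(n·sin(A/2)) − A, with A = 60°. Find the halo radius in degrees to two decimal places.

n·sin(A/2) = 1.315 × sin 30° = 1.315 × 0.5000 = 0.6575.
D_min = 2·arcsin(0.6575) − 60° = 2 × 41.109° − 60° = 22.219°.

22.22°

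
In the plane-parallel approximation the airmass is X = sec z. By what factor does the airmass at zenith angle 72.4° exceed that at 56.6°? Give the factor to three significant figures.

1.82

X(72.4°)/X(56.6°) = sec 72.4° / sec 56.6° = cos 56.6° / cos 72.4° = 0.5505/0.3024 = 1.8206.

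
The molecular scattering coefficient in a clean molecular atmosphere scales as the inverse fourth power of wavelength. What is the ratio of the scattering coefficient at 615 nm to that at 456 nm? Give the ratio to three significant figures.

0.302

Rayleigh scattering ∝ λ⁻⁴, so the ratio of coefficients is the inverse fourth power of the wavelength ratio.
σ(615)/σ(456) = (456/615)⁴ = (0.7415)⁴ = 0.3022.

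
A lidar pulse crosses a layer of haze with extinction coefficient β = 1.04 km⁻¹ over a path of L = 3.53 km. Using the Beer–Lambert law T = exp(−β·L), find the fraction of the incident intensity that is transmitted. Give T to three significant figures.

τ = β·L = 1.04 × 3.53 = 3.6712.
T = exp(−3.6712) = 0.0254.

0.0254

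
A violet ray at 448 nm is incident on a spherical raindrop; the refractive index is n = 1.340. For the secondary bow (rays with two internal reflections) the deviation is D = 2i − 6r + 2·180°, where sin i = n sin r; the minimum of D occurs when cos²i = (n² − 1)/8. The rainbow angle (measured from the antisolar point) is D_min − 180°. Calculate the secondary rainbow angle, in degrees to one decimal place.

52.7°

cos²i = (1.79560 − 1)/8 = 0.09945; i = arccos(0.31536) = 71.618°.
sin r = sin 71.618°/1.340 = 0.70819; r = 45.088°.
D_min = 2·71.618° − 6·45.088° + 360° = 232.709°.
Rainbow angle = D_min − 180° = 52.709°.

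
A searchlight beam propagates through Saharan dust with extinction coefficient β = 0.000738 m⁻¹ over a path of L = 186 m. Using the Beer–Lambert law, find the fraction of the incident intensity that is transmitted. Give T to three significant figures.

0.872

τ = β·L = 0.000738 × 186 = 0.1373.
T = exp(−0.1373) = 0.8717.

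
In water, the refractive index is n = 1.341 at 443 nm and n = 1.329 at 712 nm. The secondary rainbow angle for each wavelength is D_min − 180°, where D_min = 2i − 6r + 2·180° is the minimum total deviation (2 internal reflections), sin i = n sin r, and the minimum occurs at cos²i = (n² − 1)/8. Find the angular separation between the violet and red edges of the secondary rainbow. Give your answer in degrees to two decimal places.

At 443 nm (n = 1.341): cos²i = 0.09979 → i = 71.586°, r = 45.034°, D_min = 232.966°, rainbow angle = 52.966°.
At 712 nm (n = 1.329): cos²i = 0.09578 → i = 71.972°, r = 45.685°, D_min = 229.837°, rainbow angle = 49.837°.
Angular width = |52.966° − 49.837°| = 3.129°.

3.13°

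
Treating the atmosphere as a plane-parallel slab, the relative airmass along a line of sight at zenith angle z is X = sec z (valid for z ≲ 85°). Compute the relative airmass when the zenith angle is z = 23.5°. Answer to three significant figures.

X = sec z = 1/cos 23.5° = 1/0.9171 = 1.0904.

1.09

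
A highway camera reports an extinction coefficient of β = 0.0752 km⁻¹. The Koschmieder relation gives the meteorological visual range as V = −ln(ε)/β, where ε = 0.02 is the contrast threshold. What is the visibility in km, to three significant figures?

V = −ln(0.02) / 0.0752 = 3.912 / 0.0752 = 52.0216 km.

52.0 km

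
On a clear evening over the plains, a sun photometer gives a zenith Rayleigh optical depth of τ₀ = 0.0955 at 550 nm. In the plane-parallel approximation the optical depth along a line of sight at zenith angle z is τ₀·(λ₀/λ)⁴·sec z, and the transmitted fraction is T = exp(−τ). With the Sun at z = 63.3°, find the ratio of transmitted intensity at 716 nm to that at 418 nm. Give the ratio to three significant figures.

Airmass: sec 63.3° = 2.2256.
τ(716 nm) = 0.0955 × (550/716)⁴ × 2.2256 = 0.0955 × 0.3482 × 2.2256 = 0.0740.
τ(418 nm) = 0.0955 × (550/418)⁴ × 2.2256 = 0.0955 × 2.9974 × 2.2256 = 0.6371.
T(716)/T(418) = exp(τ_B − τ_A) = exp(0.5631) = 1.7561.

1.76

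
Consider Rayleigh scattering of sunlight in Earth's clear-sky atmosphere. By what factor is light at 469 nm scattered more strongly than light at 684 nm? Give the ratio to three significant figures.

4.52

Rayleigh scattering ∝ λ⁻⁴, so the ratio of coefficients is the inverse fourth power of the wavelength ratio.
σ(469)/σ(684) = (684/469)⁴ = (1.4584)⁴ = 4.524.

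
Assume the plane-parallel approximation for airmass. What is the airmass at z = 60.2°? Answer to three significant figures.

X = sec z = 1/cos 60.2° = 1/0.4970 = 2.0122.

2.01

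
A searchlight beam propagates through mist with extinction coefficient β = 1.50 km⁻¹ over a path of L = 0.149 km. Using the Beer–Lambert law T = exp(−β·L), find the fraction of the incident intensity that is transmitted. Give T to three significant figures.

τ = β·L = 1.50 × 0.149 = 0.2235.
T = exp(−0.2235) = 0.7997.

0.800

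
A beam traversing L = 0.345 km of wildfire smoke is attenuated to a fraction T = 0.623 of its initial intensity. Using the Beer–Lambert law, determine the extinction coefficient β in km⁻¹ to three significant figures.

1.37 km⁻¹

Beer–Lambert: T = exp(−βL) ⇒ β = −ln(T)/L = −ln(0.623)/0.345 = 0.4732/0.345 = 1.372 km⁻¹.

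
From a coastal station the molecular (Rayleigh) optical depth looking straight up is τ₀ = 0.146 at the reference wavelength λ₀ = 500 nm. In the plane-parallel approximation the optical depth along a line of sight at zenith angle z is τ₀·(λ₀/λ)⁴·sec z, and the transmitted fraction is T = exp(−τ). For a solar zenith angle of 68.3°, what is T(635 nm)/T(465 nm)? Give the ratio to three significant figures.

Airmass: sec 68.3° = 2.7046.
τ(635 nm) = 0.146 × (500/635)⁴ × 2.7046 = 0.146 × 0.3844 × 2.7046 = 0.1518.
τ(465 nm) = 0.146 × (500/465)⁴ × 2.7046 = 0.146 × 1.3368 × 2.7046 = 0.5279.
T(635)/T(465) = exp(τ_B − τ_A) = exp(0.3761) = 1.4566.

1.46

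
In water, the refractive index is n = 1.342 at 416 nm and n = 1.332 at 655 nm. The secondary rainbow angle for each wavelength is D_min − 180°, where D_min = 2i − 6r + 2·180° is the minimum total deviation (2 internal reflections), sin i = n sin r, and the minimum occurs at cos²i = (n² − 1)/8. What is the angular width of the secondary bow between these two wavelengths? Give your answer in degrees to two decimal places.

At 416 nm (n = 1.342): cos²i = 0.10012 → i = 71.554°, r = 44.981°, D_min = 233.222°, rainbow angle = 53.222°.
At 655 nm (n = 1.332): cos²i = 0.09678 → i = 71.875°, r = 45.520°, D_min = 230.628°, rainbow angle = 50.628°.
Angular width = |53.222° − 50.628°| = 2.594°.

2.59°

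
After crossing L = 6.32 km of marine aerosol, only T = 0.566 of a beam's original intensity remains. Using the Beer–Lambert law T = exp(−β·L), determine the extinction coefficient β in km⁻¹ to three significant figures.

Beer–Lambert: T = exp(−βL) ⇒ β = −ln(T)/L = −ln(0.566)/6.32 = 0.5692/6.32 = 0.09006 km⁻¹.

0.0901 km⁻¹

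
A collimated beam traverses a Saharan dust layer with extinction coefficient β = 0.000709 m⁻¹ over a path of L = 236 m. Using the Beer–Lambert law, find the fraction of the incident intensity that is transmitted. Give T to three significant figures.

τ = β·L = 0.000709 × 236 = 0.1673.
T = exp(−0.1673) = 0.8459.

0.846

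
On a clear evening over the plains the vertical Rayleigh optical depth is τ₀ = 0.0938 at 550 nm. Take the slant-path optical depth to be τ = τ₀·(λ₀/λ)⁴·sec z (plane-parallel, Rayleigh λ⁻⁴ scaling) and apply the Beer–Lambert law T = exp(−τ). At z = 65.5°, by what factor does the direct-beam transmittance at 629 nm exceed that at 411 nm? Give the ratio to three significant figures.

Airmass: sec 65.5° = 2.4114.
τ(629 nm) = 0.0938 × (550/629)⁴ × 2.4114 = 0.0938 × 0.5846 × 2.4114 = 0.1322.
τ(411 nm) = 0.0938 × (550/411)⁴ × 2.4114 = 0.0938 × 3.2069 × 2.4114 = 0.7254.
T(629)/T(411) = exp(τ_B − τ_A) = exp(0.5931) = 1.8097.

1.81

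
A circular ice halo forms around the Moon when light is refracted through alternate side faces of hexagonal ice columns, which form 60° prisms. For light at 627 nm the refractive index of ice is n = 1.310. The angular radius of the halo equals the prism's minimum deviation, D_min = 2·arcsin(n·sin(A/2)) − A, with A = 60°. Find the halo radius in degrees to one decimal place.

n·sin(A/2) = 1.310 × sin 30° = 1.310 × 0.5000 = 0.6550.
D_min = 2·arcsin(0.6550) − 60° = 2 × 40.920° − 60° = 21.839°.

21.8°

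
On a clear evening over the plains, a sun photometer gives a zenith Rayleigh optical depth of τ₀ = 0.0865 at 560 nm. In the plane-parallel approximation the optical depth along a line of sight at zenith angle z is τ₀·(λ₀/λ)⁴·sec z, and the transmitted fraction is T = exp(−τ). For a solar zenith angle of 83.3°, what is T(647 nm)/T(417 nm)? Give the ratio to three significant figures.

7.35

Airmass: sec 83.3° = 8.5711.
τ(647 nm) = 0.0865 × (560/647)⁴ × 8.5711 = 0.0865 × 0.5612 × 8.5711 = 0.4161.
τ(417 nm) = 0.0865 × (560/417)⁴ × 8.5711 = 0.0865 × 3.2524 × 8.5711 = 2.4114.
T(647)/T(417) = exp(τ_B − τ_A) = exp(1.9953) = 7.3542.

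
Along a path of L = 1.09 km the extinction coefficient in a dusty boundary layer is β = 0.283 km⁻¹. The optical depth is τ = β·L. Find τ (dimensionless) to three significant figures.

0.308

τ = β·L = 0.283 × 1.09 = 0.3085.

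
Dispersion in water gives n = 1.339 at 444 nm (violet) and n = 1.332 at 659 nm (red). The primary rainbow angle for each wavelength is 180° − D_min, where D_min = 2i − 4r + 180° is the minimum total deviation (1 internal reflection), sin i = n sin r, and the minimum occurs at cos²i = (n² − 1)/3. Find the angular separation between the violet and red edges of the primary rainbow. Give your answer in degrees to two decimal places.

1.01°

At 444 nm (n = 1.339): cos²i = 0.26431 → i = 59.062°, r = 39.834°, D_min = 138.786°, rainbow angle = 41.214°.
At 659 nm (n = 1.332): cos²i = 0.25807 → i = 59.469°, r = 40.290°, D_min = 137.776°, rainbow angle = 42.224°.
Angular width = |41.214° − 42.224°| = 1.010°.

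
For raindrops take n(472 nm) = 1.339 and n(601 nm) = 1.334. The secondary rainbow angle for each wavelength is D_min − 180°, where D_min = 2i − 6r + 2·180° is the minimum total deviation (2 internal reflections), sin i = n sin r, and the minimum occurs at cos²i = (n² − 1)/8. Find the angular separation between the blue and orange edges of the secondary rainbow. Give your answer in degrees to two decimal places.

1.30°

At 472 nm (n = 1.339): cos²i = 0.09912 → i = 71.650°, r = 45.141°, D_min = 232.451°, rainbow angle = 52.451°.
At 601 nm (n = 1.334): cos²i = 0.09744 → i = 71.810°, r = 45.411°, D_min = 231.153°, rainbow angle = 51.153°.
Angular width = |52.451° − 51.153°| = 1.299°.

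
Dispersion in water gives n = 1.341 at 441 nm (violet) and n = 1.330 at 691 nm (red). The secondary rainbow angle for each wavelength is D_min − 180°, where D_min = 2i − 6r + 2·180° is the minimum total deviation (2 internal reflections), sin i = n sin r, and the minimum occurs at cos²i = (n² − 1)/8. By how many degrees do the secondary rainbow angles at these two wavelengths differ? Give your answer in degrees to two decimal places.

At 441 nm (n = 1.341): cos²i = 0.09979 → i = 71.586°, r = 45.034°, D_min = 232.966°, rainbow angle = 52.966°.
At 691 nm (n = 1.330): cos²i = 0.09611 → i = 71.940°, r = 45.630°, D_min = 230.101°, rainbow angle = 50.101°.
Angular width = |52.966° − 50.101°| = 2.865°.

2.86°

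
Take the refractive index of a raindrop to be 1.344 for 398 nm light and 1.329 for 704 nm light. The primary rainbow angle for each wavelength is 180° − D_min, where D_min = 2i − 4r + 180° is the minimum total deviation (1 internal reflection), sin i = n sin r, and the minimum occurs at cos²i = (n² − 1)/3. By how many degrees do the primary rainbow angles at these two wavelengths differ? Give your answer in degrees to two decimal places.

2.16°

At 398 nm (n = 1.344): cos²i = 0.26878 → i = 58.772°, r = 39.512°, D_min = 139.495°, rainbow angle = 40.505°.
At 704 nm (n = 1.329): cos²i = 0.25541 → i = 59.643°, r = 40.487°, D_min = 137.337°, rainbow angle = 42.663°.
Angular width = |40.505° − 42.663°| = 2.158°.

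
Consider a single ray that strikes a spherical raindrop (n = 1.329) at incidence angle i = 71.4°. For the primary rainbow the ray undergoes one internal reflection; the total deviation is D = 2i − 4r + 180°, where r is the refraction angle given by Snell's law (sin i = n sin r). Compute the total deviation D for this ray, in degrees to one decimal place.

sin r = sin 71.4° / 1.329 = 0.9478/1.329 = 0.7131; r = 45.49°.
D = 2·71.4° − 4·45.49° + 180° = 142.80° − 181.97° + 180° = 140.83°.

140.8°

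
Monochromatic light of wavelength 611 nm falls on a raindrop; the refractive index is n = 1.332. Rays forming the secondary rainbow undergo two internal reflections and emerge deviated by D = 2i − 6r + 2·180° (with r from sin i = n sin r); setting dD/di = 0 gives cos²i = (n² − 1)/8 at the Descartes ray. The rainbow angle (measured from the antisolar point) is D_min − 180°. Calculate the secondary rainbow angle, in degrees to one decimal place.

cos²i = (1.77422 − 1)/8 = 0.09678; i = arccos(0.31109) = 71.875°.
sin r = sin 71.875°/1.332 = 0.71350; r = 45.520°.
D_min = 2·71.875° − 6·45.520° + 360° = 230.628°.
Rainbow angle = D_min − 180° = 50.628°.

50.6°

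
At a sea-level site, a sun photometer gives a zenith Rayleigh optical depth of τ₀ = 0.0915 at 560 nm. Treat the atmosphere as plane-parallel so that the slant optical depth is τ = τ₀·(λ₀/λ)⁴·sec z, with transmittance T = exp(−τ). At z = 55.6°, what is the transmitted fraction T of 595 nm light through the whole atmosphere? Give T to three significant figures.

0.881

sec 55.6° = 1.7700.
τ = 0.0915 × (560/595)⁴ × 1.7700 = 0.0915 × 0.7847 × 1.7700 = 0.1271.
T = exp(−0.1271) = 0.8807.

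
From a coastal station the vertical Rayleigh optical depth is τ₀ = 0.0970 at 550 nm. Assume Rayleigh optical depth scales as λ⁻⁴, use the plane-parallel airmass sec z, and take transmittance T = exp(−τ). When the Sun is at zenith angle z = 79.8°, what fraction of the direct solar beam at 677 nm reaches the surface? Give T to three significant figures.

sec 79.8° = 5.6470.
τ = 0.0970 × (550/677)⁴ × 5.6470 = 0.0970 × 0.4356 × 5.6470 = 0.2386.
T = exp(−0.2386) = 0.7877.

0.788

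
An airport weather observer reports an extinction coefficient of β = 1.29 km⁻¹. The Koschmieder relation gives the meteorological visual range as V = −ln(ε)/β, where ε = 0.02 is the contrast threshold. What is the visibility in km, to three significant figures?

V = −ln(0.02) / 1.29 = 3.912 / 1.29 = 3.0326 km.

3.03 km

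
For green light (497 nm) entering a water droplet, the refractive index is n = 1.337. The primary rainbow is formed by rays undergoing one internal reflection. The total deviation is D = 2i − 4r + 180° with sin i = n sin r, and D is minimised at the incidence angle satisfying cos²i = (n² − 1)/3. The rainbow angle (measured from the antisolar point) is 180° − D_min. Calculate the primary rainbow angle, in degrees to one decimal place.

cos²i = (1.78757 − 1)/3 = 0.26252; i = arccos(0.51237) = 59.178°.
sin r = sin 59.178°/1.337 = 0.64231; r = 39.964°.
D_min = 2·59.178° − 4·39.964° + 180° = 138.500°.
Rainbow angle = 180° − D_min = 41.500°.

41.5°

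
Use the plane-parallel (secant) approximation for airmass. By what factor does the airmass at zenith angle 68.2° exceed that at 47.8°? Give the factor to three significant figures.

X(68.2°)/X(47.8°) = sec 68.2° / sec 47.8° = cos 47.8° / cos 68.2° = 0.6717/0.3714 = 1.8088.

1.81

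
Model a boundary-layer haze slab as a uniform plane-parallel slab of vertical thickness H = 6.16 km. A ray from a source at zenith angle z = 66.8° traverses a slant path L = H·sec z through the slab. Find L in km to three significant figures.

15.6 km

sec z = 1/cos 66.8° = 2.5384.
L = 6.16 × 2.5384 = 15.637 km.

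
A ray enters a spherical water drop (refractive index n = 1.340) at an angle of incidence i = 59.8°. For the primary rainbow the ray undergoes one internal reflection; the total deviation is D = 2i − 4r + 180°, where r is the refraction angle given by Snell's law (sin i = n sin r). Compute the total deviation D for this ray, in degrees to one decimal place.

138.9°

sin r = sin 59.8° / 1.340 = 0.8643/1.340 = 0.6450; r = 40.16°.
D = 2·59.8° − 4·40.16° + 180° = 119.60° − 160.66° + 180° = 138.94°.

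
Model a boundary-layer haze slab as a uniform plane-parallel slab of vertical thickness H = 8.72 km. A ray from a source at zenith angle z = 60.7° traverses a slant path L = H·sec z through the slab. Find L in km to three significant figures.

sec z = 1/cos 60.7° = 2.0434.
L = 8.72 × 2.0434 = 17.818 km.

17.8 km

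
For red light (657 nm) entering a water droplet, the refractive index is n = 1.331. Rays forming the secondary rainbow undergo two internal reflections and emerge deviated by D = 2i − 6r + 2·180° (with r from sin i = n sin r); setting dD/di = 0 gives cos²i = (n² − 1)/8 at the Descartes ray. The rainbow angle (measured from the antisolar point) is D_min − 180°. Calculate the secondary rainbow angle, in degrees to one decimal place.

cos²i = (1.77156 − 1)/8 = 0.09645; i = arccos(0.31056) = 71.907°.
sin r = sin 71.907°/1.331 = 0.71417; r = 45.575°.
D_min = 2·71.907° − 6·45.575° + 360° = 230.365°.
Rainbow angle = D_min − 180° = 50.365°.

50.4°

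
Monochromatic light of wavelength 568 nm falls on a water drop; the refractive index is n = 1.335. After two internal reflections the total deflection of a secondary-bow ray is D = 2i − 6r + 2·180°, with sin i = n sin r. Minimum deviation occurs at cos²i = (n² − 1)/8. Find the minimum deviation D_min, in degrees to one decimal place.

231.4°

cos²i = (1.78222 − 1)/8 = 0.09778; i = arccos(0.31269) = 71.778°.
sin r = sin 71.778°/1.335 = 0.71150; r = 45.357°.
D_min = 2·71.778° − 6·45.357° + 360° = 231.414°.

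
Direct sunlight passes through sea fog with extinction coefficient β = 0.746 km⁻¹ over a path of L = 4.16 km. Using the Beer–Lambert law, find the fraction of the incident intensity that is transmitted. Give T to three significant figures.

τ = β·L = 0.746 × 4.16 = 3.1034.
T = exp(−3.1034) = 0.0449.

0.0449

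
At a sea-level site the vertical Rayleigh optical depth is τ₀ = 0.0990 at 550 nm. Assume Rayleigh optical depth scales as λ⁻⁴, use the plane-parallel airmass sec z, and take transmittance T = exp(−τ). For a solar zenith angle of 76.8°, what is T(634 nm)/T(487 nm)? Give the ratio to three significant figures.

Airmass: sec 76.8° = 4.3792.
τ(634 nm) = 0.0990 × (550/634)⁴ × 4.3792 = 0.0990 × 0.5664 × 4.3792 = 0.2455.
τ(487 nm) = 0.0990 × (550/487)⁴ × 4.3792 = 0.0990 × 1.6268 × 4.3792 = 0.7053.
T(634)/T(487) = exp(τ_B − τ_A) = exp(0.4597) = 1.5837.

1.58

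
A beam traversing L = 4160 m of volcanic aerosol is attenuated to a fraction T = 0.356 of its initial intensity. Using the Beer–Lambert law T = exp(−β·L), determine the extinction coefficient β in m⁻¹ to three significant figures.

0.000248 m⁻¹

Beer–Lambert: T = exp(−βL) ⇒ β = −ln(T)/L = −ln(0.356)/4160 = 1.0328/4160 = 0.0002483 m⁻¹.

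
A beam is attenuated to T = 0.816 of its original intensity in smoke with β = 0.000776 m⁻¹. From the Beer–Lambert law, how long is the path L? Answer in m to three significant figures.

Beer–Lambert: T = exp(−βL) ⇒ L = −ln(T)/β = −ln(0.816)/0.000776 = 0.2033/0.000776 = 262 m.

262 m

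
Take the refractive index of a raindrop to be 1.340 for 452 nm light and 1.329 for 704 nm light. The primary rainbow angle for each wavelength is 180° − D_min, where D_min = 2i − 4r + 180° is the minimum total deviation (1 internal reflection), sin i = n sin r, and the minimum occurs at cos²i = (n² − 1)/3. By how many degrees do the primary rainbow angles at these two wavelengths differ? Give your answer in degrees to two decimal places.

1.59°

At 452 nm (n = 1.340): cos²i = 0.26520 → i = 59.004°, r = 39.770°, D_min = 138.929°, rainbow angle = 41.071°.
At 704 nm (n = 1.329): cos²i = 0.25541 → i = 59.643°, r = 40.487°, D_min = 137.337°, rainbow angle = 42.663°.
Angular width = |41.071° − 42.663°| = 1.592°.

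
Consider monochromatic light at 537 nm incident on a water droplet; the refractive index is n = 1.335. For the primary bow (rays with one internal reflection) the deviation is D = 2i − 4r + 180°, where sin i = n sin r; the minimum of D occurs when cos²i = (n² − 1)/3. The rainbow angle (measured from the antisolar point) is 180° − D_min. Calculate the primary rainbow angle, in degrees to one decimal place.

cos²i = (1.78222 − 1)/3 = 0.26074; i = arccos(0.51063) = 59.294°.
sin r = sin 59.294°/1.335 = 0.64405; r = 40.094°.
D_min = 2·59.294° − 4·40.094° + 180° = 138.212°.
Rainbow angle = 180° − D_min = 41.788°.

41.8°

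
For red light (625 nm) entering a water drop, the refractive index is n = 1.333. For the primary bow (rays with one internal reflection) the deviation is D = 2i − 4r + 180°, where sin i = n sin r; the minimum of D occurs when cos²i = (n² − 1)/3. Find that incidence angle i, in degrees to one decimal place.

cos²i = (1.333² − 1)/3 = (1.77689 − 1)/3 = 0.25896.
cos i = 0.50888, so i = 59.410°.

59.4°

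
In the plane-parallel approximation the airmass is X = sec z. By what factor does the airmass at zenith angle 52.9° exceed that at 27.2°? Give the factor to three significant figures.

X(52.9°)/X(27.2°) = sec 52.9° / sec 27.2° = cos 27.2° / cos 52.9° = 0.8894/0.6032 = 1.4745.

1.47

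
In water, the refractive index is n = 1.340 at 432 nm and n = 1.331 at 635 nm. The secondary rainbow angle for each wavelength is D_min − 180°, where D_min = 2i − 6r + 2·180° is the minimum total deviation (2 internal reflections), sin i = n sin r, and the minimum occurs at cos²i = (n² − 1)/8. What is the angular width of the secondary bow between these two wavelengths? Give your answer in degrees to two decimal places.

At 432 nm (n = 1.340): cos²i = 0.09945 → i = 71.618°, r = 45.088°, D_min = 232.709°, rainbow angle = 52.709°.
At 635 nm (n = 1.331): cos²i = 0.09645 → i = 71.907°, r = 45.575°, D_min = 230.365°, rainbow angle = 50.365°.
Angular width = |52.709° − 50.365°| = 2.344°.

2.34°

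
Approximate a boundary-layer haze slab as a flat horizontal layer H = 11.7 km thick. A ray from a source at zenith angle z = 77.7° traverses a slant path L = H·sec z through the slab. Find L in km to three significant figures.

54.9 km

sec z = 1/cos 77.7° = 4.6942.
L = 11.7 × 4.6942 = 54.922 km.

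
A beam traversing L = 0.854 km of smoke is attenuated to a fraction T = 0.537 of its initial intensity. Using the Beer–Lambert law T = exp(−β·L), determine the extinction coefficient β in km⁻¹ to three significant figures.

Beer–Lambert: T = exp(−βL) ⇒ β = −ln(T)/L = −ln(0.537)/0.854 = 0.6218/0.854 = 0.7281 km⁻¹.

0.728 km⁻¹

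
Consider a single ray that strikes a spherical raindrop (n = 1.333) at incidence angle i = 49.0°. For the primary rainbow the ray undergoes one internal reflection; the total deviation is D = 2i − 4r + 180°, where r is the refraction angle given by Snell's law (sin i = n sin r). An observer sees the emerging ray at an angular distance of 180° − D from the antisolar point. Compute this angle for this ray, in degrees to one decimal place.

sin r = sin 49.0° / 1.333 = 0.7547/1.333 = 0.5662; r = 34.48°.
D = 2·49.0° − 4·34.48° + 180° = 98.00° − 137.94° + 180° = 140.06°.
Angle from antisolar point = 180° − D = 39.94°.

39.9°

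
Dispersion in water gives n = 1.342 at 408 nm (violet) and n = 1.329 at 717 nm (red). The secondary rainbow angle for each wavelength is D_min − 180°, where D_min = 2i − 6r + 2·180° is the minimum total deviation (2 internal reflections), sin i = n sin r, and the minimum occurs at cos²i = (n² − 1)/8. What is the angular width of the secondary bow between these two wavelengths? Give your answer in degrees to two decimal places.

3.39°

At 408 nm (n = 1.342): cos²i = 0.10012 → i = 71.554°, r = 44.981°, D_min = 233.222°, rainbow angle = 53.222°.
At 717 nm (n = 1.329): cos²i = 0.09578 → i = 71.972°, r = 45.685°, D_min = 229.837°, rainbow angle = 49.837°.
Angular width = |53.222° − 49.837°| = 3.385°.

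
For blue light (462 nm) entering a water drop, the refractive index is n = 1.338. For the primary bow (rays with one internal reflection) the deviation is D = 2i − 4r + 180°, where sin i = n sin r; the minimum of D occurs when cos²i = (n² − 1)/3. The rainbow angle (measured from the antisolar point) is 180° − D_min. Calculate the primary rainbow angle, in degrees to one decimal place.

cos²i = (1.79024 − 1)/3 = 0.26341; i = arccos(0.51324) = 59.120°.
sin r = sin 59.120°/1.338 = 0.64144; r = 39.899°.
D_min = 2·59.120° − 4·39.899° + 180° = 138.643°.
Rainbow angle = 180° − D_min = 41.357°.

41.4°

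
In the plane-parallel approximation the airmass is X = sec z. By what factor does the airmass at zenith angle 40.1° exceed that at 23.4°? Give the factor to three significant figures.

1.20

X(40.1°)/X(23.4°) = sec 40.1° / sec 23.4° = cos 23.4° / cos 40.1° = 0.9178/0.7649 = 1.1998.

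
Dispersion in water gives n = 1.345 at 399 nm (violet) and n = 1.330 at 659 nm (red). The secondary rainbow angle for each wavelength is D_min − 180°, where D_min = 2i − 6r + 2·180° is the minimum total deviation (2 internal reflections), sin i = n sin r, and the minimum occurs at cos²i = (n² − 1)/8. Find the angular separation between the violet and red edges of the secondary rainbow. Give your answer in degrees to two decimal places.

At 399 nm (n = 1.345): cos²i = 0.10113 → i = 71.458°, r = 44.821°, D_min = 233.987°, rainbow angle = 53.987°.
At 659 nm (n = 1.330): cos²i = 0.09611 → i = 71.940°, r = 45.630°, D_min = 230.101°, rainbow angle = 50.101°.
Angular width = |53.987° − 50.101°| = 3.886°.

3.89°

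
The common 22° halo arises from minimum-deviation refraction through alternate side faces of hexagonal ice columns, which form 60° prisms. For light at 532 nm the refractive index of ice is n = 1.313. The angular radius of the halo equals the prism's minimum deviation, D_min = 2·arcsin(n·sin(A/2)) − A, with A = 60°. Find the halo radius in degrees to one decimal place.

n·sin(A/2) = 1.313 × sin 30° = 1.313 × 0.5000 = 0.6565.
D_min = 2·arcsin(0.6565) − 60° = 2 × 41.033° − 60° = 22.067°.

22.1°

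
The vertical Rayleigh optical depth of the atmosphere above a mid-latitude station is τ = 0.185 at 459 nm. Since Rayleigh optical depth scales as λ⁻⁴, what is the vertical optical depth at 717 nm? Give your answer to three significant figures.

τ(717 nm) = τ(459 nm) × (459/717)⁴ = 0.185 × (0.6402)⁴ = 0.185 × 0.1679 = 0.0311.

0.0311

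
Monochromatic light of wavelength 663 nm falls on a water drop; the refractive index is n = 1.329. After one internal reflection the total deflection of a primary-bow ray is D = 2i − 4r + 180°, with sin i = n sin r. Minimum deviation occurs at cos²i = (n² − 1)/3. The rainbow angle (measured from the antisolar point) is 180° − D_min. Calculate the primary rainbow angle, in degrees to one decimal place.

42.7°

cos²i = (1.76624 − 1)/3 = 0.25541; i = arccos(0.50538) = 59.643°.
sin r = sin 59.643°/1.329 = 0.64928; r = 40.487°.
D_min = 2·59.643° − 4·40.487° + 180° = 137.337°.
Rainbow angle = 180° − D_min = 42.663°.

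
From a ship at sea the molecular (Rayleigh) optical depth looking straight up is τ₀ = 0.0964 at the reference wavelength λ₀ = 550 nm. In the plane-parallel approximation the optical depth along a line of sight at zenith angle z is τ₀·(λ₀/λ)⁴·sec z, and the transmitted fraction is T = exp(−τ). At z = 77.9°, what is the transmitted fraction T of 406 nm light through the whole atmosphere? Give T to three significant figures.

sec 77.9° = 4.7706.
τ = 0.0964 × (550/406)⁴ × 4.7706 = 0.0964 × 3.3678 × 4.7706 = 1.5488.
T = exp(−1.5488) = 0.2125.

0.213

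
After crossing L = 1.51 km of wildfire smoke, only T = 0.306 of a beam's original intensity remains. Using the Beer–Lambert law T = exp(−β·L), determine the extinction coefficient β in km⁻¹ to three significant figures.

Beer–Lambert: T = exp(−βL) ⇒ β = −ln(T)/L = −ln(0.306)/1.51 = 1.1842/1.51 = 0.7842 km⁻¹.

0.784 km⁻¹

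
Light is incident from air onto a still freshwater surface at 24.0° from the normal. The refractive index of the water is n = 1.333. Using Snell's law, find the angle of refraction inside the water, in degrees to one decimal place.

17.8°

Snell: sin θ_r = sin θ_i / n = sin 24.0° / 1.333 = 0.4067 / 1.333 = 0.3051.
θ_r = arcsin(0.3051) = 17.77°.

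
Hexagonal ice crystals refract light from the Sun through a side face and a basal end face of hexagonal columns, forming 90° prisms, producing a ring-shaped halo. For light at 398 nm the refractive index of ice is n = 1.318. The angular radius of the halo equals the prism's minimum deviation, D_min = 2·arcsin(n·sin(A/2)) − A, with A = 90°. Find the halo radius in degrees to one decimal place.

n·sin(A/2) = 1.318 × sin 45° = 1.318 × 0.7071 = 0.9320.
D_min = 2·arcsin(0.9320) − 90° = 2 × 68.743° − 90° = 47.487°.

47.5°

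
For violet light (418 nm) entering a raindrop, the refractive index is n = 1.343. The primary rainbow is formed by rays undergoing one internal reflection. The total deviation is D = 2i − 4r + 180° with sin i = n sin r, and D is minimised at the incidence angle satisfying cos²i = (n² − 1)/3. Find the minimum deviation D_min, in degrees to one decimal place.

139.4°

cos²i = (1.80365 − 1)/3 = 0.26788; i = arccos(0.51757) = 58.830°.
sin r = sin 58.830°/1.343 = 0.63711; r = 39.577°.
D_min = 2·58.830° − 4·39.577° + 180° = 139.354°.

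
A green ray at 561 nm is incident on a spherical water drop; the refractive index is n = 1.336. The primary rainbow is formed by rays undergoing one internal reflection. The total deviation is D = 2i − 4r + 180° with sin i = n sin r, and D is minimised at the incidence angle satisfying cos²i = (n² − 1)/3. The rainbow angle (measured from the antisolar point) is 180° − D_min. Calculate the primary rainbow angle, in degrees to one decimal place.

cos²i = (1.78490 − 1)/3 = 0.26163; i = arccos(0.51150) = 59.236°.
sin r = sin 59.236°/1.336 = 0.64318; r = 40.029°.
D_min = 2·59.236° − 4·40.029° + 180° = 138.356°.
Rainbow angle = 180° − D_min = 41.644°.

41.6°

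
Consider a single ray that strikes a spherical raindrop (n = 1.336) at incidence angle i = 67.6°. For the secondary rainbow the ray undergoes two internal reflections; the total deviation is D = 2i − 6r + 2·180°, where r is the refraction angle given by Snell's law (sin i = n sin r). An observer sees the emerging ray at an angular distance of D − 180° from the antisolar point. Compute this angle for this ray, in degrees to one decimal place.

52.5°

sin r = sin 67.6° / 1.336 = 0.9245/1.336 = 0.6920; r = 43.79°.
D = 2·67.6° − 6·43.79° + 2·180° = 135.20° − 262.74° + 360° = 232.46°.
Angle from antisolar point = D − 180° = 52.46°.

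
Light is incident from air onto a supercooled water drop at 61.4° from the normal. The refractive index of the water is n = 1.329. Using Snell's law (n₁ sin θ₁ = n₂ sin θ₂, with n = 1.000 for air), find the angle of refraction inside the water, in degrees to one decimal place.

Snell: sin θ_r = sin θ_i / n = sin 61.4° / 1.329 = 0.8780 / 1.329 = 0.6606.
θ_r = arcsin(0.6606) = 41.35°.

41.3°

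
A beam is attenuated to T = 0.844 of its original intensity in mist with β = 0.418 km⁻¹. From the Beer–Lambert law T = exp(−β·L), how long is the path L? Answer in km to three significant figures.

0.406 km

Beer–Lambert: T = exp(−βL) ⇒ L = −ln(T)/β = −ln(0.844)/0.418 = 0.1696/0.418 = 0.4057 km.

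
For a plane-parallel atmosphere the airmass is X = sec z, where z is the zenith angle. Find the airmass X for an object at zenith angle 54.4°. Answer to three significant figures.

1.72

X = sec z = 1/cos 54.4° = 1/0.5821 = 1.7179.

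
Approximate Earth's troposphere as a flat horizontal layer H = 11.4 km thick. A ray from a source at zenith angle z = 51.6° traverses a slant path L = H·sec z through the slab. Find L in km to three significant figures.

sec z = 1/cos 51.6° = 1.6099.
L = 11.4 × 1.6099 = 18.353 km.

18.4 km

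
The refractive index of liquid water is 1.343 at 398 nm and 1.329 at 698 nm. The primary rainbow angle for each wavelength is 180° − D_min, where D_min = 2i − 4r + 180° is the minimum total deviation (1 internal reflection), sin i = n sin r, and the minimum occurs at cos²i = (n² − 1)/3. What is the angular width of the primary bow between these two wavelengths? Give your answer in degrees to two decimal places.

At 398 nm (n = 1.343): cos²i = 0.26788 → i = 58.830°, r = 39.577°, D_min = 139.354°, rainbow angle = 40.646°.
At 698 nm (n = 1.329): cos²i = 0.25541 → i = 59.643°, r = 40.487°, D_min = 137.337°, rainbow angle = 42.663°.
Angular width = |40.646° − 42.663°| = 2.017°.

2.02°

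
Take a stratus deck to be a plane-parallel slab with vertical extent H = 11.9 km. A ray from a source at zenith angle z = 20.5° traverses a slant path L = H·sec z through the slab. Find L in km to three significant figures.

sec z = 1/cos 20.5° = 1.0676.
L = 11.9 × 1.0676 = 12.705 km.

12.7 km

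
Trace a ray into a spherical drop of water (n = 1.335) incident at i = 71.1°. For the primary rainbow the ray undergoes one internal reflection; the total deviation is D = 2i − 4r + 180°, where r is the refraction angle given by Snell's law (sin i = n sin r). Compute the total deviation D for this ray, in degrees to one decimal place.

sin r = sin 71.1° / 1.335 = 0.9461/1.335 = 0.7087; r = 45.13°.
D = 2·71.1° − 4·45.13° + 180° = 142.20° − 180.51° + 180° = 141.69°.

141.7°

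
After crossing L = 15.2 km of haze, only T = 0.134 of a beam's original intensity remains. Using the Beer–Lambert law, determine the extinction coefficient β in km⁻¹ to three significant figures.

Beer–Lambert: T = exp(−βL) ⇒ β = −ln(T)/L = −ln(0.134)/15.2 = 2.0099/15.2 = 0.1322 km⁻¹.

0.132 km⁻¹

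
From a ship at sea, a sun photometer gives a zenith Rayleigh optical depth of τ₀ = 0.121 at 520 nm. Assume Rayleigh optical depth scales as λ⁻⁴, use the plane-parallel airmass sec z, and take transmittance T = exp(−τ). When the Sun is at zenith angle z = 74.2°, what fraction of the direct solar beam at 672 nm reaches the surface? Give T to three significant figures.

0.853

sec 74.2° = 3.6727.
τ = 0.121 × (520/672)⁴ × 3.6727 = 0.121 × 0.3585 × 3.6727 = 0.1593.
T = exp(−0.1593) = 0.8527.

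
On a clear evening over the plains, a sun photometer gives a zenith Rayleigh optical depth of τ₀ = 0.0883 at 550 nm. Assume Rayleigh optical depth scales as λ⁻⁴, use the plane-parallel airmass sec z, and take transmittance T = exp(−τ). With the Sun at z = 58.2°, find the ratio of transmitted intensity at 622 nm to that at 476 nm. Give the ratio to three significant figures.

1.22

Airmass: sec 58.2° = 1.8977.
τ(622 nm) = 0.0883 × (550/622)⁴ × 1.8977 = 0.0883 × 0.6113 × 1.8977 = 0.1024.
τ(476 nm) = 0.0883 × (550/476)⁴ × 1.8977 = 0.0883 × 1.7825 × 1.8977 = 0.2987.
T(622)/T(476) = exp(τ_B − τ_A) = exp(0.1962) = 1.2168.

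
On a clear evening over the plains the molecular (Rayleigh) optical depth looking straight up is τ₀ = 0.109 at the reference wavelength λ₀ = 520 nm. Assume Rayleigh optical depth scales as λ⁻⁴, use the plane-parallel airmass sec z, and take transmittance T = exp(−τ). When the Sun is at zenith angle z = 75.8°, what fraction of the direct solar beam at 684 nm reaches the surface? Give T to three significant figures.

0.862

sec 75.8° = 4.0765.
τ = 0.109 × (520/684)⁴ × 4.0765 = 0.109 × 0.3340 × 4.0765 = 0.1484.
T = exp(−0.1484) = 0.8621.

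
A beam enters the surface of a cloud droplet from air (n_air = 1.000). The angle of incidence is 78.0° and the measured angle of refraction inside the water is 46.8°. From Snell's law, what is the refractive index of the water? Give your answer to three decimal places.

n = sin θ_i / sin θ_r = sin 78.0° / sin 46.8° = 0.9781 / 0.7290 = 1.3418.

1.342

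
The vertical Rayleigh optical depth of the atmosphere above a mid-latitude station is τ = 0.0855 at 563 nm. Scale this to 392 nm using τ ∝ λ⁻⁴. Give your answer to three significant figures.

0.364

τ(392 nm) = τ(563 nm) × (563/392)⁴ = 0.0855 × (1.4362)⁴ = 0.0855 × 4.2549 = 0.3638.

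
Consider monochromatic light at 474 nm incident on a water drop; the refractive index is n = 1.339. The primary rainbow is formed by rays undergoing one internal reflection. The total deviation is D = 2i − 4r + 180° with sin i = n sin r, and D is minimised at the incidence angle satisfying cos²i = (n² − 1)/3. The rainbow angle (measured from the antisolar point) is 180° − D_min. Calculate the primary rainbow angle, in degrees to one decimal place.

cos²i = (1.79292 − 1)/3 = 0.26431; i = arccos(0.51411) = 59.062°.
sin r = sin 59.062°/1.339 = 0.64057; r = 39.834°.
D_min = 2·59.062° − 4·39.834° + 180° = 138.786°.
Rainbow angle = 180° − D_min = 41.214°.

41.2°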